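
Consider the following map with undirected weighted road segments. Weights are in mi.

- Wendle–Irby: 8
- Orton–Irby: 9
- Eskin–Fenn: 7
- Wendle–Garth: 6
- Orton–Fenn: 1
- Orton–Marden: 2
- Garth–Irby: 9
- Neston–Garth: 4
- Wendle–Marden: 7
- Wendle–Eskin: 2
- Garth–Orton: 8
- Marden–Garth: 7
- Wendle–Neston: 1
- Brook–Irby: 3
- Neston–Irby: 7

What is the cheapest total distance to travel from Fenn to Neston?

Enumerating some paths:
Fenn - Eskin - Wendle - Neston: 7+2+1 = 10
Fenn - Orton - Marden - Garth - Neston: 1+2+7+4 = 14
Fenn - Orton - Garth - Neston: 1+8+4 = 13
Fenn - Orton - Marden - Wendle - Neston: 1+2+7+1 = 11
The minimum is 10 mi via Fenn - Eskin - Wendle - Neston.

10 mi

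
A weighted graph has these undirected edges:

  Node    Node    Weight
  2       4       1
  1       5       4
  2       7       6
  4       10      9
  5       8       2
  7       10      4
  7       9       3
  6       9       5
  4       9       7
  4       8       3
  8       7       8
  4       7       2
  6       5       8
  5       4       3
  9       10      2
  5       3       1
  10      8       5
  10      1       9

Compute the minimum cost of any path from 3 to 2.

5

Compare a few routes:
3 - 5 - 4 - 7 - 2: 1+3+2+6 = 12
3 - 5 - 4 - 2: 1+3+1 = 5
3 - 5 - 8 - 4 - 2: 1+2+3+1 = 7
The minimum is 5 via 3 - 5 - 4 - 2.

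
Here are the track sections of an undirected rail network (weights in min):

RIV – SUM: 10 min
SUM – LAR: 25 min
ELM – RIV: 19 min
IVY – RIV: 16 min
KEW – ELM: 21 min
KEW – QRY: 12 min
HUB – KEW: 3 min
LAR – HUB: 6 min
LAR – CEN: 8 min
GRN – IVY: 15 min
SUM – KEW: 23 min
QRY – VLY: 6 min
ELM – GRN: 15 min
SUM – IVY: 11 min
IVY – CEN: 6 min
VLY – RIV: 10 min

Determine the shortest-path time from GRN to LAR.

Shortest distances from GRN:
GRN: 0
IVY: 15  (via GRN)
ELM: 15  (via GRN)
CEN: 21  (via IVY)
SUM: 26  (via IVY)
LAR: 29  (via CEN)
Shortest route: GRN → IVY → CEN → LAR = 29 min.

29 min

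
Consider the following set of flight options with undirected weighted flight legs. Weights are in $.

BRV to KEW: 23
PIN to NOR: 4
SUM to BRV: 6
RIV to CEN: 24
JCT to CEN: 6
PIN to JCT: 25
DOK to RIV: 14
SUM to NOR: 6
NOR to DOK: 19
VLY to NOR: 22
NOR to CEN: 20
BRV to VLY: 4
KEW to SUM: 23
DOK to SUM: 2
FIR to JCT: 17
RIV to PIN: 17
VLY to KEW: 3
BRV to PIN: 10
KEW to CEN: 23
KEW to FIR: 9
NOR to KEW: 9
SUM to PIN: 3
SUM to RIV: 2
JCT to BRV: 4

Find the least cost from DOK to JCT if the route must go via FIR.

Best DOK to FIR: DOK → SUM → BRV → VLY → KEW → FIR costing 24
Shortest FIR→JCT: FIR → JCT = 17
Total via FIR: 24 + 17 = $41.

$41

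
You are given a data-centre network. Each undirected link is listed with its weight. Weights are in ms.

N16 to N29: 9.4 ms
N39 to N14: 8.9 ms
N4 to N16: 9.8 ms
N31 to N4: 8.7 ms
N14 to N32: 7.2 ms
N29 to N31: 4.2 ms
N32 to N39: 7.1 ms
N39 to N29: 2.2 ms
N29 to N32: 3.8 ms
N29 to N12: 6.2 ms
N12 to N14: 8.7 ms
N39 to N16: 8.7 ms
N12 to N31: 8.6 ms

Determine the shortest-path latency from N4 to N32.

Candidate routes:
N4 → N31 → N29 → N32: 8.7+4.2+3.8 = 16.7
N4 → N31 → N29 → N39 → N32: 8.7+4.2+2.2+7.1 = 22.2
The minimum is 16.7 ms via N4 → N31 → N29 → N32.

16.7 ms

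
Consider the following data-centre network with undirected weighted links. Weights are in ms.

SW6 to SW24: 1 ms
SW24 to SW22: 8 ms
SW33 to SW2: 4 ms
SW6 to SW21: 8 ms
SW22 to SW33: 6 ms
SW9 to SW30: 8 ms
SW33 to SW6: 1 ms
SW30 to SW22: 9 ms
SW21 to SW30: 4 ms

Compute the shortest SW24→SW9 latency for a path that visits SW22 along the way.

Best SW24 to SW22: SW24–SW22 costing 8
Shortest SW22→SW9: SW22–SW30–SW9 = 17
Total via SW22: 8 + 17 = 25 ms.

25 ms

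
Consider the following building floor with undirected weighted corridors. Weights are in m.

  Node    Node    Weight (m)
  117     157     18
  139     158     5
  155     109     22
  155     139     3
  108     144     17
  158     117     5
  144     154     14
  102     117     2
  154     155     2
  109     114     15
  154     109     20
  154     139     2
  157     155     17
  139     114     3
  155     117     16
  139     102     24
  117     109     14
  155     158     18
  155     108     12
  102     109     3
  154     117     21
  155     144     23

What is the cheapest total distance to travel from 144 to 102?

Shortest distances from 144:
144: 0
154: 14  (via 144)
155: 16  (via 154)
139: 16  (via 154)
108: 17  (via 144)
114: 19  (via 139)
158: 21  (via 139)
117: 26  (via 158)
102: 28  (via 117)
Shortest route: 144–154–139–158–117–102 = 28 m.

28 m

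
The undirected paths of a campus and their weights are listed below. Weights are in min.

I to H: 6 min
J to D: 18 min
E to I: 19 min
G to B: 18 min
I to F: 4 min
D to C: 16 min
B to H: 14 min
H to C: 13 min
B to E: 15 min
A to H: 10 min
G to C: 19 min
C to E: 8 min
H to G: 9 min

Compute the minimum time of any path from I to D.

35 min

Running Dijkstra from I:
I: 0
F: 4  (via I)
H: 6  (via I)
G: 15  (via H)
A: 16  (via H)
C: 19  (via H)
E: 19  (via I)
B: 20  (via H)
D: 35  (via C)
Shortest route: I–H–C–D = 35 min.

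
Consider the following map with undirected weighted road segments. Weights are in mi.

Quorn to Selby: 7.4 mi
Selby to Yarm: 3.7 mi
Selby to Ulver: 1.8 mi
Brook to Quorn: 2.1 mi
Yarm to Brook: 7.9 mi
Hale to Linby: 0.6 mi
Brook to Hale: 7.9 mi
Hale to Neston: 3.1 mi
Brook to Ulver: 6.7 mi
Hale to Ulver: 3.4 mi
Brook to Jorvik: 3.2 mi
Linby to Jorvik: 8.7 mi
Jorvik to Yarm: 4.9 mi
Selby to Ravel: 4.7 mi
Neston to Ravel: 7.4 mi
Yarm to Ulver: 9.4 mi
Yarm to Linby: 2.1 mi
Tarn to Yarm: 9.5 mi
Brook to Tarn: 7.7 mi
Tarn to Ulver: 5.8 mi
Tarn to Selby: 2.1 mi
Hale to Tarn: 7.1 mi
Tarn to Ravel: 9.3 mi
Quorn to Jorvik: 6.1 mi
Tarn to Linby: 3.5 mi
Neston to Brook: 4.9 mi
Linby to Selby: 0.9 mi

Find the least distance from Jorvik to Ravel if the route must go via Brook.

15.5 mi

Shortest Jorvik→Brook: Jorvik–Brook = 3.2
Shortest Brook→Ravel: Brook–Neston–Ravel = 12.3
Total via Brook: 3.2 + 12.3 = 15.5 mi.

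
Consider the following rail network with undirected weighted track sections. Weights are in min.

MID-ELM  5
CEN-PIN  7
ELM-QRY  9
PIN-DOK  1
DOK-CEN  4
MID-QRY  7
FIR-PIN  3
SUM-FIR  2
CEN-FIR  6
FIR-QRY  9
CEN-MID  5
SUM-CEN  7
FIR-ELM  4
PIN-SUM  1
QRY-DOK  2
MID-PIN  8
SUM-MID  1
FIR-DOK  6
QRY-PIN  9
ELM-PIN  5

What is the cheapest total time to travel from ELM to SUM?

Shortest distances from ELM:
ELM: 0
FIR: 4  (via ELM)
MID: 5  (via ELM)
PIN: 5  (via ELM)
DOK: 6  (via PIN)
SUM: 6  (via FIR)
Shortest route: ELM → FIR → SUM = 6 min.

6 min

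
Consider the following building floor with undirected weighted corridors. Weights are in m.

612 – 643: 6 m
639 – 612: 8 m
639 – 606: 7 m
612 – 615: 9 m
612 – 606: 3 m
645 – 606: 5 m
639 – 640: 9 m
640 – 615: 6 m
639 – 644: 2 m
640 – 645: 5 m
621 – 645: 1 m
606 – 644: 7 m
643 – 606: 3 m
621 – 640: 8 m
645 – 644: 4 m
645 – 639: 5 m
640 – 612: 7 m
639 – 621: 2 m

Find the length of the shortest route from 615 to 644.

15 m

Running Dijkstra from 615:
615: 0
640: 6  (via 615)
612: 9  (via 615)
645: 11  (via 640)
621: 12  (via 645)
606: 12  (via 612)
639: 14  (via 621)
643: 15  (via 612)
644: 15  (via 645)
Shortest route: 615–640–645–644 = 15 m.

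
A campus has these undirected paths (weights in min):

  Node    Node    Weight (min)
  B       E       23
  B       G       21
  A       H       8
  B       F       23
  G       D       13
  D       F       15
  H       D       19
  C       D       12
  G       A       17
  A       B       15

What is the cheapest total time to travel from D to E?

57 min

Compare a few routes:
D - F - B - E: 15+23+23 = 61
D - G - B - E: 13+21+23 = 57
Cheapest is D - G - B - E at 57 min.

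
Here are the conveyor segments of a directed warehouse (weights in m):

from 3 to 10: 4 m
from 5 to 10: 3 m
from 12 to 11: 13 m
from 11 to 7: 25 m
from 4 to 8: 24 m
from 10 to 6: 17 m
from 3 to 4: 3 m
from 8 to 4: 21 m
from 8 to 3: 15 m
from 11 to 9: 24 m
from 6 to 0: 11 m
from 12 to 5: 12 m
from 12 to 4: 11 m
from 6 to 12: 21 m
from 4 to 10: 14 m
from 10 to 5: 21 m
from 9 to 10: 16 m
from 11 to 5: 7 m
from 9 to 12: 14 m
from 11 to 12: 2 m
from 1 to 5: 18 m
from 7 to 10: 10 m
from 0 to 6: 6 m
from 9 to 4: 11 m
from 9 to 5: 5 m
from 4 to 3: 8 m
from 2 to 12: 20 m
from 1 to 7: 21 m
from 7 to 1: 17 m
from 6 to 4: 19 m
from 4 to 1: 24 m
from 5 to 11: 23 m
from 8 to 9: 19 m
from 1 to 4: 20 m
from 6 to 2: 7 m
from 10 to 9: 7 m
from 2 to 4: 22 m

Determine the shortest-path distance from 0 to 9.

44 m

Running Dijkstra from 0:
0: 0
6: 6  (via 0)
2: 13  (via 6)
4: 25  (via 6)
12: 27  (via 6)
3: 33  (via 4)
10: 37  (via 3)
5: 39  (via 12)
11: 40  (via 12)
9: 44  (via 10)
Shortest route: 0–6–4–3–10–9 = 44 m.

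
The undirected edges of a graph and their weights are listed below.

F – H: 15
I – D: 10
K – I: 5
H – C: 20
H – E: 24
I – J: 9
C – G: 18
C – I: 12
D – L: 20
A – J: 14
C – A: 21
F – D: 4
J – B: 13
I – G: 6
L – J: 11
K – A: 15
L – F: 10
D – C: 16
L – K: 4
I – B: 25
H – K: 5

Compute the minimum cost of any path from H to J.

Candidate routes:
H–K–L–J: 5+4+11 = 20
H–K–I–J: 5+5+9 = 19
H–K–A–J: 5+15+14 = 34
The minimum is 19 via H–K–I–J.

19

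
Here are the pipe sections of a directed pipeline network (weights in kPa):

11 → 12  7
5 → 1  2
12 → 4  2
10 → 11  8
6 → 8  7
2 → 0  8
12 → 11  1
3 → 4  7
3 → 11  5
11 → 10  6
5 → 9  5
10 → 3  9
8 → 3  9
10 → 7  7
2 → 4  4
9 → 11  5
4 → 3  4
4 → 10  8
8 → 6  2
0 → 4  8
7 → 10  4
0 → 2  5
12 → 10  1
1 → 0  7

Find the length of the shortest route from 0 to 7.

23 kPa

Shortest distances from 0:
0: 0
2: 5  (via 0)
4: 8  (via 0)
3: 12  (via 4)
10: 16  (via 4)
11: 17  (via 3)
7: 23  (via 10)
Shortest route: 0–4–10–7 = 23 kPa.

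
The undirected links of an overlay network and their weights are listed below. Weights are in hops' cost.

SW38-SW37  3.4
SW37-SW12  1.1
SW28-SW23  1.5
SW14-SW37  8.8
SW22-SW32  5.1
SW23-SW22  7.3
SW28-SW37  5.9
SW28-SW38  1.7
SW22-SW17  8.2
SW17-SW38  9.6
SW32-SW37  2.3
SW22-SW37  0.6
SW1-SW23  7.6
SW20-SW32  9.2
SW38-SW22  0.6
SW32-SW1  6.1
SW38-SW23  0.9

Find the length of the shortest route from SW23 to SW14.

10.9 hops' cost

Candidate routes:
SW23 - SW38 - SW22 - SW37 - SW14: 0.9+0.6+0.6+8.8 = 10.9
SW23 - SW38 - SW37 - SW14: 0.9+3.4+8.8 = 13.1
The minimum is 10.9 hops' cost via SW23 - SW38 - SW22 - SW37 - SW14.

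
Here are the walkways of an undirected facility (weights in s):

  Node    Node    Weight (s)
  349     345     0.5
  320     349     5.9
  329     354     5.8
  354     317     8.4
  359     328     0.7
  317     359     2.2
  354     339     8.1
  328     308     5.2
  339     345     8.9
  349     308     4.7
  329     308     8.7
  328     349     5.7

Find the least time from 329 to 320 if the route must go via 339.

Best 329 to 339: 329 → 354 → 339 costing 13.9
Best 339 to 320: 339 → 345 → 349 → 320 costing 15.3
Total via 339: 13.9 + 15.3 = 29.2 s.

29.2 s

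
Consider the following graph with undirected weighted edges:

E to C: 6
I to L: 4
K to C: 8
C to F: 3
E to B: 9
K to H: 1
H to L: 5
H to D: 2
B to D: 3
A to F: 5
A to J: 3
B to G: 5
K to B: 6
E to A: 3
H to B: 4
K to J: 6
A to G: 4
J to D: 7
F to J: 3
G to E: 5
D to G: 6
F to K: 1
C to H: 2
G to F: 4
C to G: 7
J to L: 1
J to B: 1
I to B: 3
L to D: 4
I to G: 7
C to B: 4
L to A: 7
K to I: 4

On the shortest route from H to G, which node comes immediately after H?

K

Compare a few routes:
H → K → F → G: 1+1+4 = 6
H → D → G: 2+6 = 8
The minimum is 6 via H → K → F → G.
So from H the first move is to K.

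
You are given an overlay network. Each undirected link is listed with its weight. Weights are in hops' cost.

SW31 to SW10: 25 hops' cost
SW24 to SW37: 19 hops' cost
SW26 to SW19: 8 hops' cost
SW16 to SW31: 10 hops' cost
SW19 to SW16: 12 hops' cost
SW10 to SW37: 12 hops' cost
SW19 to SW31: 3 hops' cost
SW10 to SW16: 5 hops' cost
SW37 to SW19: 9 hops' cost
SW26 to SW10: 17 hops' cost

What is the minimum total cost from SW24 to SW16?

Settle nodes by increasing distance from SW24:
SW24: 0
SW37: 19  (via SW24)
SW19: 28  (via SW37)
SW10: 31  (via SW37)
SW31: 31  (via SW19)
SW26: 36  (via SW19)
SW16: 36  (via SW10)
Shortest route: SW24 → SW37 → SW10 → SW16 = 36 hops' cost.

36 hops' cost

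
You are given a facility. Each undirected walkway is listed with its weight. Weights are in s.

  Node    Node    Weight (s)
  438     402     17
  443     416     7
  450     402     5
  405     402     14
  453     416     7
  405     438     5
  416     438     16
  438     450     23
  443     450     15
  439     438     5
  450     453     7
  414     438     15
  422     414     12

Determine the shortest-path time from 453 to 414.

38 s

Shortest distances from 453:
453: 0
450: 7  (via 453)
416: 7  (via 453)
402: 12  (via 450)
443: 14  (via 416)
438: 23  (via 416)
405: 26  (via 402)
439: 28  (via 438)
414: 38  (via 438)
Shortest route: 453 → 416 → 438 → 414 = 38 s.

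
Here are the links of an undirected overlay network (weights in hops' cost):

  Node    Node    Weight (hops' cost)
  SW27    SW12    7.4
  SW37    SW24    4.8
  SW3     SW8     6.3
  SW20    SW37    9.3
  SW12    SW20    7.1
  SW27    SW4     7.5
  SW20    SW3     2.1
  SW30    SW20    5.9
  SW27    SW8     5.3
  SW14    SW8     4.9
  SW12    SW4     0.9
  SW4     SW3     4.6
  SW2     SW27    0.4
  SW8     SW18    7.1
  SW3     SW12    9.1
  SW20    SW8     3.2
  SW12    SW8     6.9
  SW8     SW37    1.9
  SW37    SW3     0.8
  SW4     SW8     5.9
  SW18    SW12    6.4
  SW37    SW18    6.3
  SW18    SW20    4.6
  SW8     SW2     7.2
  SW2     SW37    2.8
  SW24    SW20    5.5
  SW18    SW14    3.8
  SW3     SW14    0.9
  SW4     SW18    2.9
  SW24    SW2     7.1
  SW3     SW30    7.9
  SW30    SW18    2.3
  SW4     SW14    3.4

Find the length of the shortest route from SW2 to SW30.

10.6 hops' cost

Shortest distances from SW2:
SW2: 0
SW27: 0.4  (via SW2)
SW37: 2.8  (via SW2)
SW3: 3.6  (via SW37)
SW14: 4.5  (via SW3)
SW8: 4.7  (via SW37)
SW20: 5.7  (via SW3)
SW24: 7.1  (via SW2)
SW12: 7.8  (via SW27)
SW4: 7.9  (via SW27)
SW18: 8.3  (via SW14)
SW30: 10.6  (via SW18)
Shortest route: SW2–SW37–SW3–SW14–SW18–SW30 = 10.6 hops' cost.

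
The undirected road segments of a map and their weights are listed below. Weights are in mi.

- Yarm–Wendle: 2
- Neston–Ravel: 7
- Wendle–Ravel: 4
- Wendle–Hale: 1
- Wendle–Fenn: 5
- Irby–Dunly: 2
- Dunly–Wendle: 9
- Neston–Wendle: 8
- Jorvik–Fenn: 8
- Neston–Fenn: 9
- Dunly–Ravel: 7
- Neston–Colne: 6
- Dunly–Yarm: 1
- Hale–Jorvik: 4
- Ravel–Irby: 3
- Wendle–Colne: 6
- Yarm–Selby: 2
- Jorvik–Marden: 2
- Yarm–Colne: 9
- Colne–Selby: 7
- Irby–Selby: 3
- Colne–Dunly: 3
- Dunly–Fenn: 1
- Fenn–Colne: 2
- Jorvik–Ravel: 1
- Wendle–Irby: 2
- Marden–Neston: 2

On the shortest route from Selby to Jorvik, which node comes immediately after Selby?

Compare a few routes:
Selby–Irby–Ravel–Jorvik: 3+3+1 = 7
Selby–Yarm–Dunly–Irby–Ravel–Jorvik: 2+1+2+3+1 = 9
Selby–Yarm–Wendle–Ravel–Jorvik: 2+2+4+1 = 9
Cheapest is Selby–Irby–Ravel–Jorvik at 7 mi.
So from Selby the first move is to Irby.

Irby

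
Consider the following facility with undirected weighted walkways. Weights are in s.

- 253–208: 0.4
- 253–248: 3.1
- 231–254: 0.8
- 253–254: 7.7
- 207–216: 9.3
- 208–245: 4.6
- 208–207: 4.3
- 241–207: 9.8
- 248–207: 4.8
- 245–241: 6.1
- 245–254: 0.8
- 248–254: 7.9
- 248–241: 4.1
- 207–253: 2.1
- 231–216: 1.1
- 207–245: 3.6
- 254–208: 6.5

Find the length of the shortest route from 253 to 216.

Settle nodes by increasing distance from 253:
253: 0
208: 0.4  (via 253)
207: 2.1  (via 253)
248: 3.1  (via 253)
245: 5  (via 208)
254: 5.8  (via 245)
231: 6.6  (via 254)
241: 7.2  (via 248)
216: 7.7  (via 231)
Shortest route: 253 → 208 → 245 → 254 → 231 → 216 = 7.7 s.

7.7 s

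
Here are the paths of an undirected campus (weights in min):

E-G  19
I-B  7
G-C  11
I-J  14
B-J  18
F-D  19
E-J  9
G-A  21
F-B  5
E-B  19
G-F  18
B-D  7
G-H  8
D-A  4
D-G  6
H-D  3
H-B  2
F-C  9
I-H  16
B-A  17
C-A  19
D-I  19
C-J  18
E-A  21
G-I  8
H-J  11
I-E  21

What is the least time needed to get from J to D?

14 min

Running Dijkstra from J:
J: 0
E: 9  (via J)
H: 11  (via J)
B: 13  (via H)
D: 14  (via H)
Shortest route: J–H–D = 14 min.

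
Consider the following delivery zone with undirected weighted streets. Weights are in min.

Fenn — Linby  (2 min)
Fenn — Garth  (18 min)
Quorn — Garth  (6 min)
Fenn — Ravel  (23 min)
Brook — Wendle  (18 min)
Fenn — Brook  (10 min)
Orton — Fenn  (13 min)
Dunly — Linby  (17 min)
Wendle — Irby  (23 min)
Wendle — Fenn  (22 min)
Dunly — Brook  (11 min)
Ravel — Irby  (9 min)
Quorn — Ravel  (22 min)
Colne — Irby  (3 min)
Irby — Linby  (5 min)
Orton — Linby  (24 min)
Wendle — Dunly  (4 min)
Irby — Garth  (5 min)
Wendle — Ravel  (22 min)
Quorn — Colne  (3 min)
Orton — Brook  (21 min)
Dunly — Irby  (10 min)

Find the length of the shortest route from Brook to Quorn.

Running Dijkstra from Brook:
Brook: 0
Fenn: 10  (via Brook)
Dunly: 11  (via Brook)
Linby: 12  (via Fenn)
Wendle: 15  (via Dunly)
Irby: 17  (via Linby)
Colne: 20  (via Irby)
Orton: 21  (via Brook)
Garth: 22  (via Irby)
Quorn: 23  (via Colne)
Shortest route: Brook → Fenn → Linby → Irby → Colne → Quorn = 23 min.

23 min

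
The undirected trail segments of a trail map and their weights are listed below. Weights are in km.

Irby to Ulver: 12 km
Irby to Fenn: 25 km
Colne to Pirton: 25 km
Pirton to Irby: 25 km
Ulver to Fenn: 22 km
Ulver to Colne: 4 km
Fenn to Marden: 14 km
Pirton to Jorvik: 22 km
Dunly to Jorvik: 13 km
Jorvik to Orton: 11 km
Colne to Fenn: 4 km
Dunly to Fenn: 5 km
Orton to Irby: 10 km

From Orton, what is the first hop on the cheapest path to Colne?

Compare a few routes:
Orton–Irby–Ulver–Fenn–Colne: 10+12+22+4 = 48
Orton–Irby–Fenn–Colne: 10+25+4 = 39
Orton–Jorvik–Dunly–Fenn–Colne: 11+13+5+4 = 33
Orton–Irby–Ulver–Colne: 10+12+4 = 26
The minimum is 26 km via Orton–Irby–Ulver–Colne.
So from Orton the first move is to Irby.

Irby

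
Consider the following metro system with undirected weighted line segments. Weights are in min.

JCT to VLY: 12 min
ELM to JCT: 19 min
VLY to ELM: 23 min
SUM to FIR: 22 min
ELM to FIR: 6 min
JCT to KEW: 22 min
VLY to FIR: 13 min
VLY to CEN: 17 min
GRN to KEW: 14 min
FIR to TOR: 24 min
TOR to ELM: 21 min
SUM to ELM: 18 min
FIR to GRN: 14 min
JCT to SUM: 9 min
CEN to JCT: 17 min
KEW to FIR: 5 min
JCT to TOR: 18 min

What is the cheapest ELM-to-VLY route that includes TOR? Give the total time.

51 min

Shortest ELM→TOR: ELM–TOR = 21
Best TOR to VLY: TOR–JCT–VLY costing 30
Total via TOR: 21 + 30 = 51 min.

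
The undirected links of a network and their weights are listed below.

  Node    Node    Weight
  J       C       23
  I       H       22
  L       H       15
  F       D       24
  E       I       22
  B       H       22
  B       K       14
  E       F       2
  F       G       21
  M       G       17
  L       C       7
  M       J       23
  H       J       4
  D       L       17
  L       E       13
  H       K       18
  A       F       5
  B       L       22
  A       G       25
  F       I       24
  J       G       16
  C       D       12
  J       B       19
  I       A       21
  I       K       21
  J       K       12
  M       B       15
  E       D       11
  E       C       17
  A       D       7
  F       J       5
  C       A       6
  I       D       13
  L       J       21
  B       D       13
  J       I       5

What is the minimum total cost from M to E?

30

Enumerating some paths:
M–J–F–E: 23+5+2 = 30
M–B–D–E: 15+13+11 = 39
Cheapest is M–J–F–E at 30.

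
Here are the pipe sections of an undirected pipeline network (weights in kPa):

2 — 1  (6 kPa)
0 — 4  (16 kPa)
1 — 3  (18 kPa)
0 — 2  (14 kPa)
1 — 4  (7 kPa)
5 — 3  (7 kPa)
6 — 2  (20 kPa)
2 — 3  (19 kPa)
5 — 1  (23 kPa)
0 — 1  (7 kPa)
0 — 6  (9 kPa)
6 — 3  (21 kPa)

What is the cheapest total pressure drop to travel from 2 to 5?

26 kPa

Running Dijkstra from 2:
2: 0
1: 6  (via 2)
0: 13  (via 1)
4: 13  (via 1)
3: 19  (via 2)
6: 20  (via 2)
5: 26  (via 3)
Shortest route: 2–3–5 = 26 kPa.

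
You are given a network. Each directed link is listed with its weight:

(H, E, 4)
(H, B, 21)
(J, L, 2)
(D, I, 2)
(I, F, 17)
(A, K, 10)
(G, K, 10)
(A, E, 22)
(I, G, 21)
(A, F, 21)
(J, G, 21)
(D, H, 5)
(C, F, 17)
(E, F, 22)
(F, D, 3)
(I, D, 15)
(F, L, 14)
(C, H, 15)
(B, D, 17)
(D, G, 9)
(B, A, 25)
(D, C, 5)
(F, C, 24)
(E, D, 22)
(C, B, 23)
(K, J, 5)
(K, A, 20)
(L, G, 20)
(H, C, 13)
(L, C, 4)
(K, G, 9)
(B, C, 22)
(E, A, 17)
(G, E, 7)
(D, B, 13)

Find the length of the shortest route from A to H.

29

Enumerating some paths:
A–F–D–H: 21+3+5 = 29
A–K–J–L–C–H: 10+5+2+4+15 = 36
The minimum is 29 via A–F–D–H.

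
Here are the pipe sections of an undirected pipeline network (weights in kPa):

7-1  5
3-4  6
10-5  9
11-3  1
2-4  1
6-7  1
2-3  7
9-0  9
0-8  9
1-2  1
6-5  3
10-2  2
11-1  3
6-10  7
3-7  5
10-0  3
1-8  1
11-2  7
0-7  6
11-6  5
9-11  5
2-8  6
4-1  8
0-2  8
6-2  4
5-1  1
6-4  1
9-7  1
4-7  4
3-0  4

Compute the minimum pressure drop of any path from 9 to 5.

5 kPa

Shortest distances from 9:
9: 0
7: 1  (via 9)
6: 2  (via 7)
4: 3  (via 6)
2: 4  (via 4)
1: 5  (via 2)
5: 5  (via 6)
Shortest route: 9–7–6–5 = 5 kPa.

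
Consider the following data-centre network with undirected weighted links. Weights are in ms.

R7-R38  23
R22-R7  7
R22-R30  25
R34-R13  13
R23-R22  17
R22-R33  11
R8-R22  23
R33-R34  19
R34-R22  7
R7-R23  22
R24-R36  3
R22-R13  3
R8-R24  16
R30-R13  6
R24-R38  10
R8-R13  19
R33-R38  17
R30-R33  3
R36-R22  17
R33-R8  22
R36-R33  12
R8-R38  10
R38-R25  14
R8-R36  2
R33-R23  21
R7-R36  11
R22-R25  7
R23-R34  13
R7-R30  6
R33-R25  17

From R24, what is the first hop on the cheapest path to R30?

R36

Candidate routes:
R24 - R36 - R7 - R30: 3+11+6 = 20
R24 - R36 - R22 - R13 - R30: 3+17+3+6 = 29
R24 - R36 - R33 - R30: 3+12+3 = 18
The minimum is 18 ms via R24 - R36 - R33 - R30.
So from R24 the first move is to R36.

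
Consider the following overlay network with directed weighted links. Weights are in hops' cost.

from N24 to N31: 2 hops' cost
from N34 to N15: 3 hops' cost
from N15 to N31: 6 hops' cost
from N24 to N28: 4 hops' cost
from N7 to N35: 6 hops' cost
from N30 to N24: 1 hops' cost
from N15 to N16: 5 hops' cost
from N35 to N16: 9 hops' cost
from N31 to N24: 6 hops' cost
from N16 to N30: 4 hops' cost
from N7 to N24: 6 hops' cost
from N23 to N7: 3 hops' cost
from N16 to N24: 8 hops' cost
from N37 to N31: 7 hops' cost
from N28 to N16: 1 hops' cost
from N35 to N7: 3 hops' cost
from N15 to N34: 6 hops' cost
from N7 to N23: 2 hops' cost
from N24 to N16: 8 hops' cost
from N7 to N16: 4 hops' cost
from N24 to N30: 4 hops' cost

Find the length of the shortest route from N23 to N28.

13 hops' cost

Running Dijkstra from N23:
N23: 0
N7: 3  (via N23)
N16: 7  (via N7)
N35: 9  (via N7)
N24: 9  (via N7)
N30: 11  (via N16)
N31: 11  (via N24)
N28: 13  (via N24)
Shortest route: N23 → N7 → N24 → N28 = 13 hops' cost.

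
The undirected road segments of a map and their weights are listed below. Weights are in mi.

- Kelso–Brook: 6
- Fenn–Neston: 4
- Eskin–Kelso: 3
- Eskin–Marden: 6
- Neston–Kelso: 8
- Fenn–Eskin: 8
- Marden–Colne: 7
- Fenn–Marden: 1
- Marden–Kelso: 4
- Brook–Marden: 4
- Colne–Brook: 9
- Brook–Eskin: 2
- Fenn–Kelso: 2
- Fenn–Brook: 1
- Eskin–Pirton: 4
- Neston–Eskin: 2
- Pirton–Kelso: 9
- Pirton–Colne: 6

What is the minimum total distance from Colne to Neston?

12 mi

Running Dijkstra from Colne:
Colne: 0
Pirton: 6  (via Colne)
Marden: 7  (via Colne)
Fenn: 8  (via Marden)
Brook: 9  (via Colne)
Kelso: 10  (via Fenn)
Eskin: 10  (via Pirton)
Neston: 12  (via Fenn)
Shortest route: Colne–Marden–Fenn–Neston = 12 mi.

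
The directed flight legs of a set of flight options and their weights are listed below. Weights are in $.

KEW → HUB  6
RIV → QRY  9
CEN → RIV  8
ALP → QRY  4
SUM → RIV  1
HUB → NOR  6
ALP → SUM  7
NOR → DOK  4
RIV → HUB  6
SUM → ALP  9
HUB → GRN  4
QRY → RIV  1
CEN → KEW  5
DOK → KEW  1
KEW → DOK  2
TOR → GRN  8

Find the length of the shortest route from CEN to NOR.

$17

Compare a few routes:
CEN–KEW–HUB–NOR: 5+6+6 = 17
CEN–RIV–HUB–NOR: 8+6+6 = 20
Cheapest is CEN–KEW–HUB–NOR at $17.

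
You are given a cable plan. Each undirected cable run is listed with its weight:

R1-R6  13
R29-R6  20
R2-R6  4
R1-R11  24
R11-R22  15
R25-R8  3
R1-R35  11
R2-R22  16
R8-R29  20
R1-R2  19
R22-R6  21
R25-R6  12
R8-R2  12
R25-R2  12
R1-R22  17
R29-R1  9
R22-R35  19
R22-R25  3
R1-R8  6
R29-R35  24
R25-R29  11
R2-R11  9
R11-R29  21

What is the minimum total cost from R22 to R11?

Shortest distances from R22:
R22: 0
R25: 3  (via R22)
R8: 6  (via R25)
R1: 12  (via R8)
R29: 14  (via R25)
R6: 15  (via R25)
R2: 15  (via R25)
R11: 15  (via R22)
Shortest route: R22 → R11 = 15.

15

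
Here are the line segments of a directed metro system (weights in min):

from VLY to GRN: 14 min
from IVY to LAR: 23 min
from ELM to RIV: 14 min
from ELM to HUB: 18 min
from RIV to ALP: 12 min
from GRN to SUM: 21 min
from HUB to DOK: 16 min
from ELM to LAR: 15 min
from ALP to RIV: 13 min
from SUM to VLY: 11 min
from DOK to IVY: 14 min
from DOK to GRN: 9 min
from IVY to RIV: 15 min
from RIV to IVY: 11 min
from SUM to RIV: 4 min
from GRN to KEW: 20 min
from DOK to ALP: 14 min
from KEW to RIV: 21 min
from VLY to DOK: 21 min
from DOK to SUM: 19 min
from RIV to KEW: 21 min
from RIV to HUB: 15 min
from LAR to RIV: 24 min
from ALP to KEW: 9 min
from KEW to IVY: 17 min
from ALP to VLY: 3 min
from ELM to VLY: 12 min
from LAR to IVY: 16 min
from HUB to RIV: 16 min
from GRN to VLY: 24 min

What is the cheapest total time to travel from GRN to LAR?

59 min

Running Dijkstra from GRN:
GRN: 0
KEW: 20  (via GRN)
SUM: 21  (via GRN)
VLY: 24  (via GRN)
RIV: 25  (via SUM)
IVY: 36  (via RIV)
ALP: 37  (via RIV)
HUB: 40  (via RIV)
DOK: 45  (via VLY)
LAR: 59  (via IVY)
Shortest route: GRN → SUM → RIV → IVY → LAR = 59 min.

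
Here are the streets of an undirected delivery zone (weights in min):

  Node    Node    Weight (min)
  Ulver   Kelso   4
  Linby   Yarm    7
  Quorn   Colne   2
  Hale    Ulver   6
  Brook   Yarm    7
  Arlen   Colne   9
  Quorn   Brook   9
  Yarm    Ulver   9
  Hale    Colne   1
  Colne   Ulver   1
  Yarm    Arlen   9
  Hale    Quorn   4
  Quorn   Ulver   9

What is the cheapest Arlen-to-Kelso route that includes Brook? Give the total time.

32 min

Shortest Arlen→Brook: Arlen–Yarm–Brook = 16
Shortest Brook→Kelso: Brook–Quorn–Colne–Ulver–Kelso = 16
Total via Brook: 16 + 16 = 32 min.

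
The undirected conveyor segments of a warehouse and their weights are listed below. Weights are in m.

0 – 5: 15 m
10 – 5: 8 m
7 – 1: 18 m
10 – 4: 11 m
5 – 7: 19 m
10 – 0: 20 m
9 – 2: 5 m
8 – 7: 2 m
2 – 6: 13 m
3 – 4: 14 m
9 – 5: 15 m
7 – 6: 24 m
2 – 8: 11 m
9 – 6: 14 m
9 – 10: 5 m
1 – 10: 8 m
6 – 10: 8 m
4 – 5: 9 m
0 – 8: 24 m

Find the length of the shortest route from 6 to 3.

33 m

Candidate routes:
6–9–10–4–3: 14+5+11+14 = 44
6–2–9–10–4–3: 13+5+5+11+14 = 48
6–10–4–3: 8+11+14 = 33
6–10–5–4–3: 8+8+9+14 = 39
Cheapest is 6–10–4–3 at 33 m.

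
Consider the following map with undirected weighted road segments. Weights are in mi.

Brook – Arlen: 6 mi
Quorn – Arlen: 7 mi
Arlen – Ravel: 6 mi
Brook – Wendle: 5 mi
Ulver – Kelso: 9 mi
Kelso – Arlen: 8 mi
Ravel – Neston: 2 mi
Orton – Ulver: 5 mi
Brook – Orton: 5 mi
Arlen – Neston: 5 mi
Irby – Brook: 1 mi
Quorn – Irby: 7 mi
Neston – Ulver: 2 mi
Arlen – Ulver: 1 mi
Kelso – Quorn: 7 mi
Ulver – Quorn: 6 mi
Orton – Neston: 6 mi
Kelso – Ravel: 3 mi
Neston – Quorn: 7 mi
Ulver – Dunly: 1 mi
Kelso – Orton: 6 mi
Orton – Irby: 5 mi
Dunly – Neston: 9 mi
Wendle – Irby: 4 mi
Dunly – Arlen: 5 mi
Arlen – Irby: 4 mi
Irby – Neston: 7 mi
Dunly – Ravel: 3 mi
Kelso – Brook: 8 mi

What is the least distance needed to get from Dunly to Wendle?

10 mi

Enumerating some paths:
Dunly → Arlen → Irby → Wendle: 5+4+4 = 13
Dunly → Ulver → Arlen → Irby → Brook → Wendle: 1+1+4+1+5 = 12
Dunly → Ulver → Arlen → Irby → Wendle: 1+1+4+4 = 10
The minimum is 10 mi via Dunly → Ulver → Arlen → Irby → Wendle.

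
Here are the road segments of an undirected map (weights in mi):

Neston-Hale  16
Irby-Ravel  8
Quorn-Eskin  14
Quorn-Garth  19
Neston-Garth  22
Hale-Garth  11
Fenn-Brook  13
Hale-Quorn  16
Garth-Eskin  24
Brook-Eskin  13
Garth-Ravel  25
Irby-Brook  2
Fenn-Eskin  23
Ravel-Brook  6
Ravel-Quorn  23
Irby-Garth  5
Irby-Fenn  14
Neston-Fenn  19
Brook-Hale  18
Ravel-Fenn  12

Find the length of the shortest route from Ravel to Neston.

Compare a few routes:
Ravel → Irby → Garth → Neston: 8+5+22 = 35
Ravel → Brook → Irby → Garth → Neston: 6+2+5+22 = 35
Ravel → Fenn → Neston: 12+19 = 31
Cheapest is Ravel → Fenn → Neston at 31 mi.

31 mi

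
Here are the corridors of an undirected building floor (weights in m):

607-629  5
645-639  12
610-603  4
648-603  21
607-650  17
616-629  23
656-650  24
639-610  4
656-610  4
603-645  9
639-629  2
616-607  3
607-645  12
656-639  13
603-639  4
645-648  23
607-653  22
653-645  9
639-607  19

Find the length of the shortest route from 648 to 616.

Running Dijkstra from 648:
648: 0
603: 21  (via 648)
645: 23  (via 648)
639: 25  (via 603)
610: 25  (via 603)
629: 27  (via 639)
656: 29  (via 610)
607: 32  (via 629)
653: 32  (via 645)
616: 35  (via 607)
Shortest route: 648–603–639–629–607–616 = 35 m.

35 m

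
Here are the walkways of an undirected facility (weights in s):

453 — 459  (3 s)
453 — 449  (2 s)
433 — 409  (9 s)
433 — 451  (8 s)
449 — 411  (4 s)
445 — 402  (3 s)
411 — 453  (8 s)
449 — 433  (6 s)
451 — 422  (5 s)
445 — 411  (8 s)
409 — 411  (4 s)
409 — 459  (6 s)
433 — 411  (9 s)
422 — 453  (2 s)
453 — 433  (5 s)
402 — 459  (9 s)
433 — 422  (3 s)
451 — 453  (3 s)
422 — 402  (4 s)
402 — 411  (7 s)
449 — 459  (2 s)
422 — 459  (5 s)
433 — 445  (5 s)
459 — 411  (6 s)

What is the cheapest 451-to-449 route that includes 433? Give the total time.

14 s

Best 451 to 433: 451–433 costing 8
Best 433 to 449: 433–449 costing 6
Total via 433: 8 + 6 = 14 s.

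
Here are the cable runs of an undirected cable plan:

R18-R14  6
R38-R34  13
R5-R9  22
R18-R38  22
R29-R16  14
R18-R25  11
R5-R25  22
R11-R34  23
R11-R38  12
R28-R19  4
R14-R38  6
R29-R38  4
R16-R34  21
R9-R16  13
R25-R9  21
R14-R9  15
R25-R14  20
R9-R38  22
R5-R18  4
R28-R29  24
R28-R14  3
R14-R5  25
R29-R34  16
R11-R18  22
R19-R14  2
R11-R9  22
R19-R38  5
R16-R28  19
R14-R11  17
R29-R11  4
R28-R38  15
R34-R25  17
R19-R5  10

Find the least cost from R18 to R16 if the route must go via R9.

34

Shortest R18→R9: R18 → R14 → R9 = 21
Shortest R9→R16: R9 → R16 = 13
Total via R9: 21 + 13 = 34.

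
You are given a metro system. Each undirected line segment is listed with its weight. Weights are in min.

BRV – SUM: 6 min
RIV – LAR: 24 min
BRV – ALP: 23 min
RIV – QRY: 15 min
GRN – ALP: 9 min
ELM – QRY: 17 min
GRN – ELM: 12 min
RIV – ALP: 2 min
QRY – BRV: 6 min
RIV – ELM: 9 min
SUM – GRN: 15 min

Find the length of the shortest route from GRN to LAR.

35 min

Candidate routes:
GRN–ALP–RIV–LAR: 9+2+24 = 35
GRN–ELM–RIV–LAR: 12+9+24 = 45
The minimum is 35 min via GRN–ALP–RIV–LAR.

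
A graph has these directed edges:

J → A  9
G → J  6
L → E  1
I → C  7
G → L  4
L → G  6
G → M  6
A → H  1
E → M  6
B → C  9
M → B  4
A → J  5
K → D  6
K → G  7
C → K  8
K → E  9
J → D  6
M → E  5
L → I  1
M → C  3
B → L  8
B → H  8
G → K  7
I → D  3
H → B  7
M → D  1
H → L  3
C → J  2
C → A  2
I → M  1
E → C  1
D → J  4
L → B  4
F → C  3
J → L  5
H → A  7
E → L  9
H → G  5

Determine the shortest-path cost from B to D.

11

Shortest distances from B:
B: 0
H: 8  (via B)
L: 8  (via B)
C: 9  (via B)
E: 9  (via L)
I: 9  (via L)
M: 10  (via I)
A: 11  (via C)
D: 11  (via M)
Shortest route: B → L → I → M → D = 11.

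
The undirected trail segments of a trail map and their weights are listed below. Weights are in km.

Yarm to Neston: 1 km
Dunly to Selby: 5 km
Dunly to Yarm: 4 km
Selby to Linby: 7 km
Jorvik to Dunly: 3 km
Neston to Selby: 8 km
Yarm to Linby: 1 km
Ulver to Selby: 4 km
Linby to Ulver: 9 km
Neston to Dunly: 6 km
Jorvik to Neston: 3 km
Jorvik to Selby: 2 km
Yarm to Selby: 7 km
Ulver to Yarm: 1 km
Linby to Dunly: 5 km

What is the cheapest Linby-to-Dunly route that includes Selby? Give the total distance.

11 km

Best Linby to Selby: Linby–Yarm–Ulver–Selby costing 6
Best Selby to Dunly: Selby–Dunly costing 5
Total via Selby: 6 + 5 = 11 km.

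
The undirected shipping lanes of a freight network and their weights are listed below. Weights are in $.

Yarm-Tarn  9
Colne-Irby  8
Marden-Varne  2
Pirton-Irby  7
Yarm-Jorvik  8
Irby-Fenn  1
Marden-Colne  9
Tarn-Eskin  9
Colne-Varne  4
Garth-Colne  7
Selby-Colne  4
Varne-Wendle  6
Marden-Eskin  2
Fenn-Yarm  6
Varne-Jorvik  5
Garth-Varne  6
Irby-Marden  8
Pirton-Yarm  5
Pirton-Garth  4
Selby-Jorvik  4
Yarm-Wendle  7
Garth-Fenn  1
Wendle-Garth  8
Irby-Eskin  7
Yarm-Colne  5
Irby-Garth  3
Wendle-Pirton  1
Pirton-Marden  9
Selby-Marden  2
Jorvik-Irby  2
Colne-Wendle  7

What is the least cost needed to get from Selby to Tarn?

Enumerating some paths:
Selby - Colne - Varne - Marden - Eskin - Tarn: 4+4+2+2+9 = 21
Selby - Marden - Eskin - Tarn: 2+2+9 = 13
Selby - Colne - Yarm - Tarn: 4+5+9 = 18
Selby - Jorvik - Yarm - Tarn: 4+8+9 = 21
Cheapest is Selby - Marden - Eskin - Tarn at $13.

$13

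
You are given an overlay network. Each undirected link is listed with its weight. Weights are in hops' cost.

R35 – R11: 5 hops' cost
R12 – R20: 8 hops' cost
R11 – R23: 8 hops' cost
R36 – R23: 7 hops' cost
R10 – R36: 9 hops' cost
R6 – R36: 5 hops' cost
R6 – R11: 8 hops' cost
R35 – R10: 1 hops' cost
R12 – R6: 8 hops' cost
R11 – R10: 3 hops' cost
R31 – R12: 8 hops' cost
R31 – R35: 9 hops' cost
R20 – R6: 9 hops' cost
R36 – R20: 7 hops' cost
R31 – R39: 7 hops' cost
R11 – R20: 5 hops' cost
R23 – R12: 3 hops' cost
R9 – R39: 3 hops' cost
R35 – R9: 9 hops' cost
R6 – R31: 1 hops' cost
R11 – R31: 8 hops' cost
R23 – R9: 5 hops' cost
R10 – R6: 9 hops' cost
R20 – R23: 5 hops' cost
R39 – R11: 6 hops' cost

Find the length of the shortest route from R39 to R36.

13 hops' cost

Candidate routes:
R39 → R31 → R6 → R36: 7+1+5 = 13
R39 → R9 → R23 → R36: 3+5+7 = 15
Cheapest is R39 → R31 → R6 → R36 at 13 hops' cost.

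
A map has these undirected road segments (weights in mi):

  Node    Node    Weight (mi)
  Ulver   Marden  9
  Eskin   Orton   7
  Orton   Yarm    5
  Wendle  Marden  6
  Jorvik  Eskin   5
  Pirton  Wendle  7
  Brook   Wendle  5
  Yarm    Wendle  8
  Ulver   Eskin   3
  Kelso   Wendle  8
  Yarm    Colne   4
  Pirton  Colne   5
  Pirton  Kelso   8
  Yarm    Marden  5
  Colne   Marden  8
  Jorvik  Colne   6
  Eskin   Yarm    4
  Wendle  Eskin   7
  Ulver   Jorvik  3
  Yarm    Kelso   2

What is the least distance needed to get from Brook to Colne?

17 mi

Enumerating some paths:
Brook → Wendle → Kelso → Yarm → Colne: 5+8+2+4 = 19
Brook → Wendle → Pirton → Colne: 5+7+5 = 17
Brook → Wendle → Marden → Colne: 5+6+8 = 19
The minimum is 17 mi via Brook → Wendle → Pirton → Colne.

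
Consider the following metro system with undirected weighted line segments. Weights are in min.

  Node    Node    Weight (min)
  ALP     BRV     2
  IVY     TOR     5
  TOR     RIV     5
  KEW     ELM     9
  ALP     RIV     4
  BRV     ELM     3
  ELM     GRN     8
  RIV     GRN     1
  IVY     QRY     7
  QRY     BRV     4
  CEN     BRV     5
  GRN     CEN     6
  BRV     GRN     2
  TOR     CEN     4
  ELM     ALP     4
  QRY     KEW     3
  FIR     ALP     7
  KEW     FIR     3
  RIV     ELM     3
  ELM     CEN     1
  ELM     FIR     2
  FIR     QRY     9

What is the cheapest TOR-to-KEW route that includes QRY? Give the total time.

15 min

Shortest TOR→QRY: TOR → IVY → QRY = 12
Best QRY to KEW: QRY → KEW costing 3
Total via QRY: 12 + 3 = 15 min.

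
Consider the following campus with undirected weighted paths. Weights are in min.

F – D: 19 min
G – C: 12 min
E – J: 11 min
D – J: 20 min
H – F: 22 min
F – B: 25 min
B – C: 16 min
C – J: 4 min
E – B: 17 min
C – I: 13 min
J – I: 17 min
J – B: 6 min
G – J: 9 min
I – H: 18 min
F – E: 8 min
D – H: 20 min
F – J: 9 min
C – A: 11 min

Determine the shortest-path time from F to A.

24 min

Shortest distances from F:
F: 0
E: 8  (via F)
J: 9  (via F)
C: 13  (via J)
B: 15  (via J)
G: 18  (via J)
D: 19  (via F)
H: 22  (via F)
A: 24  (via C)
Shortest route: F → J → C → A = 24 min.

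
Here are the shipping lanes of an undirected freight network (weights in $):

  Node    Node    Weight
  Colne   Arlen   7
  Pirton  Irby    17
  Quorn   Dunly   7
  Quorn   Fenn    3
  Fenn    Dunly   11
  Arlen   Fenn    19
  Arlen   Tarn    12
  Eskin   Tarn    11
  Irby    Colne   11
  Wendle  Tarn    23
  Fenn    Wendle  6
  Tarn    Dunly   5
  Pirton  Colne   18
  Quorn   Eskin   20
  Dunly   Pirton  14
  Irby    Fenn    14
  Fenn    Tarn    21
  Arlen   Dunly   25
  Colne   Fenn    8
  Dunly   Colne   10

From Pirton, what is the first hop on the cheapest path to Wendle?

Compare a few routes:
Pirton–Dunly–Fenn–Wendle: 14+11+6 = 31
Pirton–Colne–Fenn–Wendle: 18+8+6 = 32
Pirton–Dunly–Quorn–Fenn–Wendle: 14+7+3+6 = 30
The minimum is $30 via Pirton–Dunly–Quorn–Fenn–Wendle.
So from Pirton the first move is to Dunly.

Dunly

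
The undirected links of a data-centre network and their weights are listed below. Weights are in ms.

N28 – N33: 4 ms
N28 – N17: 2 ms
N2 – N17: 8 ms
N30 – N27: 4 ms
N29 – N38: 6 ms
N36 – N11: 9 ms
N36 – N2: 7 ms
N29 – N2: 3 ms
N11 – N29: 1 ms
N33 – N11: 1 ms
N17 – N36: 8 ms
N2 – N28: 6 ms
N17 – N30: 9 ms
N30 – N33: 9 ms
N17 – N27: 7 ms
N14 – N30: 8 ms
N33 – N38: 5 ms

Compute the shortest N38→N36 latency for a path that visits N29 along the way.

Best N38 to N29: N38 → N29 costing 6
Best N29 to N36: N29 → N11 → N36 costing 10
Total via N29: 6 + 10 = 16 ms.

16 ms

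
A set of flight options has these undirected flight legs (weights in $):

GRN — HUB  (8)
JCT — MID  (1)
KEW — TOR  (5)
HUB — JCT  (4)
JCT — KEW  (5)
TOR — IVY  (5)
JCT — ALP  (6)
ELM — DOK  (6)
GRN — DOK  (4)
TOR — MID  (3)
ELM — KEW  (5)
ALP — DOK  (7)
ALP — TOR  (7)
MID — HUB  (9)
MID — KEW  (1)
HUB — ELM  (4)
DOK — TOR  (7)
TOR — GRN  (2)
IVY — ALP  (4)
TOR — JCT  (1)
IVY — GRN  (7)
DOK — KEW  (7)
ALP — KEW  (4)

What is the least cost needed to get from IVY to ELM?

Candidate routes:
IVY → TOR → JCT → HUB → ELM: 5+1+4+4 = 14
IVY → ALP → KEW → ELM: 4+4+5 = 13
IVY → TOR → MID → KEW → ELM: 5+3+1+5 = 14
Cheapest is IVY → ALP → KEW → ELM at $13.

$13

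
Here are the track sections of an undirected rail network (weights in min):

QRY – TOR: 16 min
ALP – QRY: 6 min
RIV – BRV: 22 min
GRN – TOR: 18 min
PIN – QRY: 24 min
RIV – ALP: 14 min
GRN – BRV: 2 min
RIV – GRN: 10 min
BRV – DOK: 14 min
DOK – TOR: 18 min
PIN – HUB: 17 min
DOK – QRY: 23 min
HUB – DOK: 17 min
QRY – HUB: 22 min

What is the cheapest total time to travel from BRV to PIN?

Shortest distances from BRV:
BRV: 0
GRN: 2  (via BRV)
RIV: 12  (via GRN)
DOK: 14  (via BRV)
TOR: 20  (via GRN)
ALP: 26  (via RIV)
HUB: 31  (via DOK)
QRY: 32  (via ALP)
PIN: 48  (via HUB)
Shortest route: BRV–DOK–HUB–PIN = 48 min.

48 min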